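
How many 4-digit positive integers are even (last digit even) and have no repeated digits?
Last∈{0,2,4,6,8}. Last=0: 504. Last nonzero: 4×8×P(8,2) = 1792. Total = 2296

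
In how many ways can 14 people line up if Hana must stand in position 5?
Fix one position: (14-1)! = 6227020800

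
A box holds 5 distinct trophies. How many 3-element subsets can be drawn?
C(5,3) = 5!/(3!×2!) = 10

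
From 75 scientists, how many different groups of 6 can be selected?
C(75,6) = 75!/(6!×69!) = 201359550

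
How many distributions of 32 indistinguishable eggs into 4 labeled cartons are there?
C(32+4-1, 4-1) = C(35, 3) = 6545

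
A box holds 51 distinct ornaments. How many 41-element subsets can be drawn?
C(51,41) = 51!/(41!×10!) = 12777711870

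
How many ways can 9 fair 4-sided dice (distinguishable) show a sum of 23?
Coefficient of x^23 in (x + x² + ... + x^4)^9. By inclusion-exclusion on dice exceeding 4: Σ_j (-1)^j C(9,j)·C(23-1-4j, 8) = C(9,0)·C(22,8) - C(9,1)·C(18,8) + C(9,2)·C(14,8) - C(9,3)·C(10,8) = 1·319770 - 9·43758 + 36·3003 - 84·45 = 30276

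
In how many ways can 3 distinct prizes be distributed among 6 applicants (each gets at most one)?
P(6,3) = 6!/(6-3)! = 120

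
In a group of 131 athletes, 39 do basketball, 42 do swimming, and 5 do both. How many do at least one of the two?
|A∪B| = |A| + |B| - |A∩B| = 39 + 42 - 5 = 76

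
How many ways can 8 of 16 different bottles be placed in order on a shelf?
P(16,8) = 16!/(16-8)! = 518918400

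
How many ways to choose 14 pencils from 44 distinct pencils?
C(44,14) = 44!/(14!×30!) = 114955808528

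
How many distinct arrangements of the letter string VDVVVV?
6! / (1! × 5!) = 6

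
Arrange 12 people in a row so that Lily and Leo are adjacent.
Treat as block: (12-1)! × 2! = 39916800 × 2 = 79833600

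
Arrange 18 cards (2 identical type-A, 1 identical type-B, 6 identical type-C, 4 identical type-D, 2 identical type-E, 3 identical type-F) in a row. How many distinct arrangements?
18! / (2! × 1! × 6! × 4! × 2! × 3!) = 15437822400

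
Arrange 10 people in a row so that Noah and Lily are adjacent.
Treat as block: (10-1)! × 2! = 362880 × 2 = 725760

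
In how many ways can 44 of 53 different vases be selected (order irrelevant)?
C(53,44) = 53!/(44!×9!) = 4431613550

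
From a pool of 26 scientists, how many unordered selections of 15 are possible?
C(26,15) = 26!/(15!×11!) = 7726160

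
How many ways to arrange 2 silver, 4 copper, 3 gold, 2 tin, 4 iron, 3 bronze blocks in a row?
18! / (2! × 4! × 3! × 2! × 4! × 3!) = 77189112000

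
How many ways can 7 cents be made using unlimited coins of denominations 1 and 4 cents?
Coefficient of x^7 in 1/(1-x^1) · 1/(1-x^4). Use j coins of 4 for j = 0..⌊7/4⌋ = 1, the rest in 1s: 1 + 1 = 2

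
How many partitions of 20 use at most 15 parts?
By conjugation, equals partitions of 20 into parts ≤ 15. Let r_j(i) = number of partitions of i into parts ≤ j, for i = 0..20. r_1(i) = 1 for all i; r_j(i) = r_{j-1}(i) + r_j(i-j). Rows j = 2..15: ≤2: 1 1 2 2 3 3 4 4 5 5 6 6 7 7 8 8 9 9 10 10 11; ≤3: 1 1 2 3 4 5 7 8 10 12 14 16 19 21 24 27 30 33 37 40 44; ≤4: 1 1 2 3 5 6 9 11 15 18 23 27 34 39 47 54 64 72 84 94 108; ≤5: 1 1 2 3 5 7 10 13 18 23 30 37 47 57 70 84 101 119 141 164 192; ≤6: 1 1 2 3 5 7 11 14 20 26 35 44 58 71 90 110 136 163 199 235 282; ≤7: 1 1 2 3 5 7 11 15 21 28 38 49 65 82 105 131 164 201 248 300 364; ≤8: 1 1 2 3 5 7 11 15 22 29 40 52 70 89 116 146 186 230 288 352 434; ≤9: 1 1 2 3 5 7 11 15 22 30 41 54 73 94 123 157 201 252 318 393 488; ≤10: 1 1 2 3 5 7 11 15 22 30 42 55 75 97 128 164 212 267 340 423 530; ≤11: 1 1 2 3 5 7 11 15 22 30 42 56 76 99 131 169 219 278 355 445 560; ≤12: 1 1 2 3 5 7 11 15 22 30 42 56 77 100 133 172 224 285 366 460 582; ≤13: 1 1 2 3 5 7 11 15 22 30 42 56 77 101 134 174 227 290 373 471 597; ≤14: 1 1 2 3 5 7 11 15 22 30 42 56 77 101 135 175 229 293 378 478 608; ≤15: 1 1 2 3 5 7 11 15 22 30 42 56 77 101 135 176 230 295 381 483 615. r_15(20) = 615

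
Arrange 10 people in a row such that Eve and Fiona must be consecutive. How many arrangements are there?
Treat the 2 as one block: (10-2+1)! × 2! = 362880 × 2 = 725760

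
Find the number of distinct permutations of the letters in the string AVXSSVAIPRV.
11! / (2! × 1! × 1! × 1! × 3! × 2! × 1!) = 1663200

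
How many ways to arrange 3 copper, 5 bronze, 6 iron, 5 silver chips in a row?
19! / (3! × 5! × 6! × 5!) = 1955457504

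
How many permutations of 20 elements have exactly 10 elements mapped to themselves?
Choose the 10 fixed points C(20,10) = 184756, derange the rest: !10 = Σ_{j=0}^{10} (-1)^j·10!/j! = 3628800 - 3628800 + 1814400 - 604800 + 151200 - 30240 + 5040 - 720 + 90 - 10 + 1 = 1334961. Product = 184756 × 1334961 = 246642054516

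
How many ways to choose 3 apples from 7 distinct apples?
C(7,3) = 7!/(3!×4!) = 35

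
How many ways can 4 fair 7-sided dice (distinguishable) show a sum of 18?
Coefficient of x^18 in (x + x² + ... + x^7)^4. By inclusion-exclusion on dice exceeding 7: Σ_j (-1)^j C(4,j)·C(18-1-7j, 3) = C(4,0)·C(17,3) - C(4,1)·C(10,3) + C(4,2)·C(3,3) = 1·680 - 4·120 + 6·1 = 206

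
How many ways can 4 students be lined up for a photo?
4! = 24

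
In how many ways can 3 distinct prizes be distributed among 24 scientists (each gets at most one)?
P(24,3) = 24!/(24-3)! = 12144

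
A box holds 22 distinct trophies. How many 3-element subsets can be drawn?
C(22,3) = 22!/(3!×19!) = 1540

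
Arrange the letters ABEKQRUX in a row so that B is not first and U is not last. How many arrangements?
By inclusion-exclusion: 8! - 2×(8-1)! + (8-2)! = 40320 - 10080 + 720 = 30960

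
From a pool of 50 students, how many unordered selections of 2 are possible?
C(50,2) = 50!/(2!×48!) = 1225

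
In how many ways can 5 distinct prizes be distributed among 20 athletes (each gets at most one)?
P(20,5) = 20!/(20-5)! = 1860480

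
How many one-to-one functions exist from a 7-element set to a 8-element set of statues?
P(8,7) = 8!/(8-7)! = 40320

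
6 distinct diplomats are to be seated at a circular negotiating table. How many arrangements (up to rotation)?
Circular: fix one position, arrange the rest. (6-1)! = 120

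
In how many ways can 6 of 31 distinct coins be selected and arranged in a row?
P(31,6) = 31!/(31-6)! = 530122320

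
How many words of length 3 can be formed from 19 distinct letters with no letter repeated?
P(19,3) = 19!/(19-3)! = 5814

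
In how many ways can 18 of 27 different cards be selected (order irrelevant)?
C(27,18) = 27!/(18!×9!) = 4686825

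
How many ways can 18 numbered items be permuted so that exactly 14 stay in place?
Choose the 14 fixed points C(18,14) = 3060, derange the rest: !4 = Σ_{j=0}^{4} (-1)^j·4!/j! = 24 - 24 + 12 - 4 + 1 = 9. Product = 3060 × 9 = 27540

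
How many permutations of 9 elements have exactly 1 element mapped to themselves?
Choose the 1 fixed point C(9,1) = 9, derange the rest: !8 = Σ_{j=0}^{8} (-1)^j·8!/j! = 40320 - 40320 + 20160 - 6720 + 1680 - 336 + 56 - 8 + 1 = 14833. Product = 9 × 14833 = 133497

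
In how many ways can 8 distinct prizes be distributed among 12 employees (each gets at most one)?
P(12,8) = 12!/(12-8)! = 19958400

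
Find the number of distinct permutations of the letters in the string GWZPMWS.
7! / (1! × 1! × 2! × 1! × 1! × 1!) = 2520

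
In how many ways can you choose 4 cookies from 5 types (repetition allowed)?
C(4+5-1, 5-1) = C(8, 4) = 70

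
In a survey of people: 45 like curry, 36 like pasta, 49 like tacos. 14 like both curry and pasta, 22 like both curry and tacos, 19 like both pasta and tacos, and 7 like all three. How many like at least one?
|A∪B∪C| = 45+36+49-14-22-19+7 = 82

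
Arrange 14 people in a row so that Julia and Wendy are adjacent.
Treat as block: (14-1)! × 2! = 6227020800 × 2 = 12454041600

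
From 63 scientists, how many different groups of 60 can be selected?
C(63,60) = 63!/(60!×3!) = 39711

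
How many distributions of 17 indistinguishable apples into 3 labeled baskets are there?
C(17+3-1, 3-1) = C(19, 2) = 171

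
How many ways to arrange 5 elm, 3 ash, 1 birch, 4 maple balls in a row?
13! / (5! × 3! × 1! × 4!) = 360360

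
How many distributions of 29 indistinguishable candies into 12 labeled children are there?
C(29+12-1, 12-1) = C(40, 11) = 2311801440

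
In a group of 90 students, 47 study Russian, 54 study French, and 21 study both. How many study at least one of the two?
|A∪B| = |A| + |B| - |A∩B| = 47 + 54 - 21 = 80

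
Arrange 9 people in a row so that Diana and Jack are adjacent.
Treat as block: (9-1)! × 2! = 40320 × 2 = 80640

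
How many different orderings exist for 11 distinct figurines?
11! = 39916800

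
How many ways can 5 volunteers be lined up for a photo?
5! = 120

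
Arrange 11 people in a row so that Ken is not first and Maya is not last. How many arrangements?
By inclusion-exclusion: 11! - 2×(11-1)! + (11-2)! = 39916800 - 7257600 + 362880 = 33022080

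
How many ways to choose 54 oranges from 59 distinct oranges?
C(59,54) = 59!/(54!×5!) = 5006386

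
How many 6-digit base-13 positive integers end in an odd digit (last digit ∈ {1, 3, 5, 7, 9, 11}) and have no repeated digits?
Last∈{1,3,5,7,9,11}. Last=0: 0. Last nonzero: 6×11×P(11,4) = 522720. Total = 522720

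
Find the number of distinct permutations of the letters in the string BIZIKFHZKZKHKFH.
15! / (1! × 4! × 2! × 2! × 3! × 3!) = 378378000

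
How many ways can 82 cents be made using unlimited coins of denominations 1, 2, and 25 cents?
Coefficient of x^82 in 1/(1-x^1) · 1/(1-x^2) · 1/(1-x^25). Case on j = number of 25-cent coins (j = 0..3); remainder r = 82 - 25j is made from {1,2} in ⌊r/2⌋+1 ways. r = 82, 57, 32, 7 → 42 + 29 + 17 + 4 = 92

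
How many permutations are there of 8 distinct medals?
8! = 40320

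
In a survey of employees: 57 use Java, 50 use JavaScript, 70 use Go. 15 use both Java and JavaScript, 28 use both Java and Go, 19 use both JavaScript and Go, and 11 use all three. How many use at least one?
|A∪B∪C| = 57+50+70-15-28-19+11 = 126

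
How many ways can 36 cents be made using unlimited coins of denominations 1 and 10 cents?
Coefficient of x^36 in 1/(1-x^1) · 1/(1-x^10). Use j coins of 10 for j = 0..⌊36/10⌋ = 3, the rest in 1s: 3 + 1 = 4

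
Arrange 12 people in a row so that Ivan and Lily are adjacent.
Treat as block: (12-1)! × 2! = 39916800 × 2 = 79833600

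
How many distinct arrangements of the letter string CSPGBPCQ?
8! / (2! × 1! × 1! × 2! × 1! × 1!) = 10080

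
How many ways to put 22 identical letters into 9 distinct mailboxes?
C(22+9-1, 9-1) = C(30, 8) = 5852925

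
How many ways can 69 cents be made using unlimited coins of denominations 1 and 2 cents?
Coefficient of x^69 in 1/(1-x^1) · 1/(1-x^2). Use j coins of 2 for j = 0..⌊69/2⌋ = 34, the rest in 1s: 34 + 1 = 35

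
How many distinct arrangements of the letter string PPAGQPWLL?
9! / (1! × 2! × 3! × 1! × 1! × 1!) = 30240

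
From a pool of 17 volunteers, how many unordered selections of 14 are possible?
C(17,14) = 17!/(14!×3!) = 680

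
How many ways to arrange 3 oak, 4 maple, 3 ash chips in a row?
10! / (3! × 4! × 3!) = 4200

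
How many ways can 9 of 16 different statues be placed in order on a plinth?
P(16,9) = 16!/(16-9)! = 4151347200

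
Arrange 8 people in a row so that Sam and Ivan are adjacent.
Treat as block: (8-1)! × 2! = 5040 × 2 = 10080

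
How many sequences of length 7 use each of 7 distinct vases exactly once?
7! = 5040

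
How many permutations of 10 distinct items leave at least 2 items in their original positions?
Exactly j fixed points: C(10,j)·!(10-j); sum over j ≥ 2 (derangement numbers via !m = (m-1)·(!(m-1) + !(m-2)): !0..!8 = 1, 0, 1, 2, 9, 44, 265, 1854, 14833). Σ_{j=2}^{10} C(10,j)·!(10-j) = C(10,2)·!8 + C(10,3)·!7 + C(10,4)·!6 + C(10,5)·!5 + C(10,6)·!4 + C(10,7)·!3 + C(10,8)·!2 + C(10,9)·!1 + C(10,10)·!0 = 45·14833 + 120·1854 + 210·265 + 252·44 + 210·9 + 120·2 + 45·1 + 10·0 + 1·1 = 958879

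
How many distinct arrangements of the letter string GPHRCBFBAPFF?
12! / (1! × 1! × 1! × 2! × 2! × 1! × 3! × 1!) = 19958400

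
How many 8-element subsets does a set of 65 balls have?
C(65,8) = 65!/(8!×57!) = 5047381560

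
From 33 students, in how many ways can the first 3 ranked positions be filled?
P(33,3) = 33!/(33-3)! = 32736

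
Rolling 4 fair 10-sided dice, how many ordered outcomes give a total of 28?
Coefficient of x^28 in (x + x² + ... + x^10)^4. By inclusion-exclusion on dice exceeding 10: Σ_j (-1)^j C(4,j)·C(28-1-10j, 3) = C(4,0)·C(27,3) - C(4,1)·C(17,3) + C(4,2)·C(7,3) = 1·2925 - 4·680 + 6·35 = 415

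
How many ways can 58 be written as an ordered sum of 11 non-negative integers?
C(58+11-1, 11-1) = C(68, 10) = 290752384208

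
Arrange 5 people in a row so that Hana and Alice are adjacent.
Treat as block: (5-1)! × 2! = 24 × 2 = 48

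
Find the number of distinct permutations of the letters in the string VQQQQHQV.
8! / (5! × 2! × 1!) = 168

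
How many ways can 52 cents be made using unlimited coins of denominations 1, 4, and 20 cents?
Coefficient of x^52 in 1/(1-x^1) · 1/(1-x^4) · 1/(1-x^20). Case on j = number of 20-cent coins (j = 0..2); remainder r = 52 - 20j is made from {1,4} in ⌊r/4⌋+1 ways. r = 52, 32, 12 → 14 + 9 + 4 = 27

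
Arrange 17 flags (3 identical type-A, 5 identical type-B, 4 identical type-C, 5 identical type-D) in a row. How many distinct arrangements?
17! / (3! × 5! × 4! × 5!) = 171531360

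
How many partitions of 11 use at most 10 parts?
By conjugation, equals partitions of 11 into parts ≤ 10. Let r_j(i) = number of partitions of i into parts ≤ j, for i = 0..11. r_1(i) = 1 for all i; r_j(i) = r_{j-1}(i) + r_j(i-j). Rows j = 2..10: ≤2: 1 1 2 2 3 3 4 4 5 5 6 6; ≤3: 1 1 2 3 4 5 7 8 10 12 14 16; ≤4: 1 1 2 3 5 6 9 11 15 18 23 27; ≤5: 1 1 2 3 5 7 10 13 18 23 30 37; ≤6: 1 1 2 3 5 7 11 14 20 26 35 44; ≤7: 1 1 2 3 5 7 11 15 21 28 38 49; ≤8: 1 1 2 3 5 7 11 15 22 29 40 52; ≤9: 1 1 2 3 5 7 11 15 22 30 41 54; ≤10: 1 1 2 3 5 7 11 15 22 30 42 55. r_10(11) = 55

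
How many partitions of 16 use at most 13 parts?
By conjugation, equals partitions of 16 into parts ≤ 13. Let r_j(i) = number of partitions of i into parts ≤ j, for i = 0..16. r_1(i) = 1 for all i; r_j(i) = r_{j-1}(i) + r_j(i-j). Rows j = 2..13: ≤2: 1 1 2 2 3 3 4 4 5 5 6 6 7 7 8 8 9; ≤3: 1 1 2 3 4 5 7 8 10 12 14 16 19 21 24 27 30; ≤4: 1 1 2 3 5 6 9 11 15 18 23 27 34 39 47 54 64; ≤5: 1 1 2 3 5 7 10 13 18 23 30 37 47 57 70 84 101; ≤6: 1 1 2 3 5 7 11 14 20 26 35 44 58 71 90 110 136; ≤7: 1 1 2 3 5 7 11 15 21 28 38 49 65 82 105 131 164; ≤8: 1 1 2 3 5 7 11 15 22 29 40 52 70 89 116 146 186; ≤9: 1 1 2 3 5 7 11 15 22 30 41 54 73 94 123 157 201; ≤10: 1 1 2 3 5 7 11 15 22 30 42 55 75 97 128 164 212; ≤11: 1 1 2 3 5 7 11 15 22 30 42 56 76 99 131 169 219; ≤12: 1 1 2 3 5 7 11 15 22 30 42 56 77 100 133 172 224; ≤13: 1 1 2 3 5 7 11 15 22 30 42 56 77 101 134 174 227. r_13(16) = 227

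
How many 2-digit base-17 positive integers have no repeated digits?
First digit: 16 choices (nonzero). Then descending: 16 × 16 = 256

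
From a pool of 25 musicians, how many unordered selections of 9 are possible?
C(25,9) = 25!/(9!×16!) = 2042975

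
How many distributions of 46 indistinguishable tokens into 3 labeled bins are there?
C(46+3-1, 3-1) = C(48, 2) = 1128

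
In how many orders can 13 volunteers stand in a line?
13! = 6227020800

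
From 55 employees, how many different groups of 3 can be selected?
C(55,3) = 55!/(3!×52!) = 26235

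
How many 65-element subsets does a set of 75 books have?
C(75,65) = 75!/(65!×10!) = 828931106355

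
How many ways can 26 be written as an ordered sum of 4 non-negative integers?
C(26+4-1, 4-1) = C(29, 3) = 3654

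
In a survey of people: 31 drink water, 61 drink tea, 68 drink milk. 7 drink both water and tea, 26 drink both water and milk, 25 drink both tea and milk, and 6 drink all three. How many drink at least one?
|A∪B∪C| = 31+61+68-7-26-25+6 = 108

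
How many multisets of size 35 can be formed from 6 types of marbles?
C(35+6-1, 6-1) = C(40, 5) = 658008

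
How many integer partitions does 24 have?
Pentagonal recurrence p(n) = p(n-1) + p(n-2) - p(n-5) - p(n-7) + p(n-12) + p(n-15) - ... gives p(0..23) = 1, 1, 2, 3, 5, 7, 11, 15, 22, 30, 42, 56, 77, 101, 135, 176, 231, 297, 385, 490, 627, 792, 1002, 1255. p(24) = p(23) + p(22) - p(19) - p(17) + p(12) + p(9) - p(2) = 1255 + 1002 - 490 - 297 + 77 + 30 - 2 = 1575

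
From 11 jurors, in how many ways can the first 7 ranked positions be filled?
P(11,7) = 11!/(11-7)! = 1663200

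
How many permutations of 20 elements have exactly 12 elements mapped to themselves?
Choose the 12 fixed points C(20,12) = 125970, derange the rest: !8 = Σ_{j=0}^{8} (-1)^j·8!/j! = 40320 - 40320 + 20160 - 6720 + 1680 - 336 + 56 - 8 + 1 = 14833. Product = 125970 × 14833 = 1868513010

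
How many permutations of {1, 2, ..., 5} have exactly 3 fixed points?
Choose the 3 fixed points C(5,3) = 10, derange the rest: !2 = Σ_{j=0}^{2} (-1)^j·2!/j! = 2 - 2 + 1 = 1. Product = 10 × 1 = 10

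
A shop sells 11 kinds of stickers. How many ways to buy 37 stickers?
C(37+11-1, 11-1) = C(47, 10) = 5178066751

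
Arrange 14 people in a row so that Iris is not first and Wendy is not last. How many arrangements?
By inclusion-exclusion: 14! - 2×(14-1)! + (14-2)! = 87178291200 - 12454041600 + 479001600 = 75203251200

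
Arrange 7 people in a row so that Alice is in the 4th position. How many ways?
Fix one position: (7-1)! = 720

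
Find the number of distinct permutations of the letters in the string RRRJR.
5! / (4! × 1!) = 5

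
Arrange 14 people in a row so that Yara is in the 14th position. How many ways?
Fix one position: (14-1)! = 6227020800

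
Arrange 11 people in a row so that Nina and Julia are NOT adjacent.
Total - adjacent = 11! - (11-1)!×2 = 39916800 - 7257600 = 32659200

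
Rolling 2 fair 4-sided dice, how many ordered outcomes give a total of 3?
Coefficient of x^3 in (x + x² + ... + x^4)^2. By inclusion-exclusion on dice exceeding 4: Σ_j (-1)^j C(2,j)·C(3-1-4j, 1) = C(2,0)·C(2,1) = 1·2 = 2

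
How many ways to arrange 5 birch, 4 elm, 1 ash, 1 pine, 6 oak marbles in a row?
17! / (5! × 4! × 1! × 1! × 6!) = 171531360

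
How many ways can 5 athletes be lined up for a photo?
5! = 120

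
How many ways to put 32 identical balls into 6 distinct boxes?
C(32+6-1, 6-1) = C(37, 5) = 435897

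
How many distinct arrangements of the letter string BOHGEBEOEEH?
11! / (4! × 2! × 2! × 1! × 2!) = 207900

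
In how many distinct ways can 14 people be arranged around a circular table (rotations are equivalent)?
Circular: fix one position, arrange the rest. (14-1)! = 6227020800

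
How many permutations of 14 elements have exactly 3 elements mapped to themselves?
Choose the 3 fixed points C(14,3) = 364, derange the rest: !11 = Σ_{j=0}^{11} (-1)^j·11!/j! = 39916800 - 39916800 + 19958400 - 6652800 + 1663200 - 332640 + 55440 - 7920 + 990 - 110 + 11 - 1 = 14684570. Product = 364 × 14684570 = 5345183480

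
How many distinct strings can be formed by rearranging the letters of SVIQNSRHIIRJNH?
14! / (1! × 2! × 1! × 2! × 2! × 3! × 2! × 1!) = 908107200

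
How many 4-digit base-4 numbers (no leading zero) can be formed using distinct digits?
First digit: 3 choices (nonzero). Then descending: 3 × 3 × 2 × 1 = 18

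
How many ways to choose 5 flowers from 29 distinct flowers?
C(29,5) = 29!/(5!×24!) = 118755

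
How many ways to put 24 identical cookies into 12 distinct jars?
C(24+12-1, 12-1) = C(35, 11) = 417225900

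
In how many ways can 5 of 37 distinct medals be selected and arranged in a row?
P(37,5) = 37!/(37-5)! = 52307640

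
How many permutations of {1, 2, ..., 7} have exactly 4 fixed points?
Choose the 4 fixed points C(7,4) = 35, derange the rest: !3 = Σ_{j=0}^{3} (-1)^j·3!/j! = 6 - 6 + 3 - 1 = 2. Product = 35 × 2 = 70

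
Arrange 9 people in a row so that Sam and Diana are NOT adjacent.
Total - adjacent = 9! - (9-1)!×2 = 362880 - 80640 = 282240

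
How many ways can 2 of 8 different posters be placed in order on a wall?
P(8,2) = 8!/(8-2)! = 56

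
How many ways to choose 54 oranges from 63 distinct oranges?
C(63,54) = 63!/(54!×9!) = 23667689815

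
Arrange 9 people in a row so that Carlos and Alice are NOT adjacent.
Total - adjacent = 9! - (9-1)!×2 = 362880 - 80640 = 282240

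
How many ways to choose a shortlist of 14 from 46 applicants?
C(46,14) = 46!/(14!×32!) = 239877544005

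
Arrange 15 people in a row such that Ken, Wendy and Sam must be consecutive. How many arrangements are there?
Treat the 3 as one block: (15-3+1)! × 3! = 6227020800 × 6 = 37362124800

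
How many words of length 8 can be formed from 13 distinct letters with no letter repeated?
P(13,8) = 13!/(13-8)! = 51891840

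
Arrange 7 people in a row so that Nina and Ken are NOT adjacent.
Total - adjacent = 7! - (7-1)!×2 = 5040 - 1440 = 3600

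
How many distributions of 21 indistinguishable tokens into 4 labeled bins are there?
C(21+4-1, 4-1) = C(24, 3) = 2024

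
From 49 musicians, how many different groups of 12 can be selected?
C(49,12) = 49!/(12!×37!) = 92263734836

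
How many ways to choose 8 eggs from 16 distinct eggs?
C(16,8) = 16!/(8!×8!) = 12870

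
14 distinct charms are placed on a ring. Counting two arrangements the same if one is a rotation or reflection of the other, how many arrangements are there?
(14-1)!/2 = 6227020800/2 = 3113510400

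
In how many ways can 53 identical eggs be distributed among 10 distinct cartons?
C(53+10-1, 10-1) = C(62, 9) = 20286591270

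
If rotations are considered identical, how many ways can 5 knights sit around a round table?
Circular: fix one position, arrange the rest. (5-1)! = 24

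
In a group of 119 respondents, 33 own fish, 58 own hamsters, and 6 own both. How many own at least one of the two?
|A∪B| = |A| + |B| - |A∩B| = 33 + 58 - 6 = 85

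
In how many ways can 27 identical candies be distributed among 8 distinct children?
C(27+8-1, 8-1) = C(34, 7) = 5379616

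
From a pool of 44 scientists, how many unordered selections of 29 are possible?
C(44,29) = 44!/(29!×15!) = 229911617056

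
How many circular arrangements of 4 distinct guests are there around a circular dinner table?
Circular: fix one position, arrange the rest. (4-1)! = 6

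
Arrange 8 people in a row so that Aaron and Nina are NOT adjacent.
Total - adjacent = 8! - (8-1)!×2 = 40320 - 10080 = 30240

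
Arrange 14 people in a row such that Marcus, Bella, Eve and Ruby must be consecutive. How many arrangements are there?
Treat the 4 as one block: (14-4+1)! × 4! = 39916800 × 24 = 958003200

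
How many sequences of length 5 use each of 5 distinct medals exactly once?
5! = 120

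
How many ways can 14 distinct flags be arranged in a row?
14! = 87178291200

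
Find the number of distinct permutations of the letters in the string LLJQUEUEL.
9! / (2! × 2! × 1! × 3! × 1!) = 15120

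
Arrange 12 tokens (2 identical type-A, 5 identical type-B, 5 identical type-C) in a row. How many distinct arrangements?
12! / (2! × 5! × 5!) = 16632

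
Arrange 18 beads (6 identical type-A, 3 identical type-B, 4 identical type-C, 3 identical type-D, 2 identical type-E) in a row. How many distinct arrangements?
18! / (6! × 3! × 4! × 3! × 2!) = 5145940800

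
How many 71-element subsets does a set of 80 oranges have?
C(80,71) = 80!/(71!×9!) = 231900297200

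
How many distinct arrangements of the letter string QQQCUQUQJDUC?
12! / (1! × 2! × 3! × 1! × 5!) = 332640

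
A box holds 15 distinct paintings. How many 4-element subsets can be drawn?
C(15,4) = 15!/(4!×11!) = 1365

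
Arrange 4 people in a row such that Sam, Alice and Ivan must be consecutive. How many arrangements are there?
Treat the 3 as one block: (4-3+1)! × 3! = 2 × 6 = 12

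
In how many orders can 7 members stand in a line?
7! = 5040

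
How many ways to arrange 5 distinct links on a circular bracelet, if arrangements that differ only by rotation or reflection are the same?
(5-1)!/2 = 24/2 = 12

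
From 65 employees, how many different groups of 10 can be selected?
C(65,10) = 65!/(10!×55!) = 179013799328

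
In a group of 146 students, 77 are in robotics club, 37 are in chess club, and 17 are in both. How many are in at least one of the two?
|A∪B| = |A| + |B| - |A∩B| = 77 + 37 - 17 = 97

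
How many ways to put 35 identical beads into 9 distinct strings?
C(35+9-1, 9-1) = C(43, 8) = 145008513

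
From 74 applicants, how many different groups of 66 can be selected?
C(74,66) = 74!/(66!×8!) = 15071474661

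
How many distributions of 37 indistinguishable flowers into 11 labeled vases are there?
C(37+11-1, 11-1) = C(47, 10) = 5178066751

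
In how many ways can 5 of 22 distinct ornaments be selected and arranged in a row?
P(22,5) = 22!/(22-5)! = 3160080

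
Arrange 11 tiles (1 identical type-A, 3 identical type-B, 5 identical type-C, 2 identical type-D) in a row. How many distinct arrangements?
11! / (1! × 3! × 5! × 2!) = 27720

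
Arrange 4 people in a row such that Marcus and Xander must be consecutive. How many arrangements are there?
Treat the 2 as one block: (4-2+1)! × 2! = 6 × 2 = 12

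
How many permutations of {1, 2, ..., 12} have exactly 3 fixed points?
Choose the 3 fixed points C(12,3) = 220, derange the rest: !9 = Σ_{j=0}^{9} (-1)^j·9!/j! = 362880 - 362880 + 181440 - 60480 + 15120 - 3024 + 504 - 72 + 9 - 1 = 133496. Product = 220 × 133496 = 29369120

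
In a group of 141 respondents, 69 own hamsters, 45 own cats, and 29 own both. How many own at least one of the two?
|A∪B| = |A| + |B| - |A∩B| = 69 + 45 - 29 = 85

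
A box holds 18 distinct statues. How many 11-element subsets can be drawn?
C(18,11) = 18!/(11!×7!) = 31824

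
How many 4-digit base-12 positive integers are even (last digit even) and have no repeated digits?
Last∈{0,2,4,6,8,10}. Last=0: 990. Last nonzero: 5×10×P(10,2) = 4500. Total = 5490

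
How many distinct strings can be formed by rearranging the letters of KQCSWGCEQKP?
11! / (1! × 1! × 1! × 2! × 1! × 1! × 2! × 2!) = 4989600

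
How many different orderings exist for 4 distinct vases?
4! = 24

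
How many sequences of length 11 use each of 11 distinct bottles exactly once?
11! = 39916800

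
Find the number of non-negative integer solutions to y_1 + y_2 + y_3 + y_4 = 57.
C(57+4-1, 4-1) = C(60, 3) = 34220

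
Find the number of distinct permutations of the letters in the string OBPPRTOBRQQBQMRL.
16! / (1! × 3! × 2! × 3! × 1! × 3! × 2! × 1!) = 24216192000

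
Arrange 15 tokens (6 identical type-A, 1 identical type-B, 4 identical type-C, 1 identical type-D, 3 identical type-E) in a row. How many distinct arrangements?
15! / (6! × 1! × 4! × 1! × 3!) = 12612600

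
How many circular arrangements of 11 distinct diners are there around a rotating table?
Circular: fix one position, arrange the rest. (11-1)! = 3628800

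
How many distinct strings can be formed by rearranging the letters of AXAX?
4! / (2! × 2!) = 6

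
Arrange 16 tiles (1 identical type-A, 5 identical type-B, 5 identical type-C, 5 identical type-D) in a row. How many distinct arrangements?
16! / (1! × 5! × 5! × 5!) = 12108096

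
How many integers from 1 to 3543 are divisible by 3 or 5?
⌊3543/3⌋ + ⌊3543/5⌋ - ⌊3543/15⌋ = 1181 + 708 - 236 = 1653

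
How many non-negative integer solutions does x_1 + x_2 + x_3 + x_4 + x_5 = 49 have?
C(49+5-1, 5-1) = C(53, 4) = 292825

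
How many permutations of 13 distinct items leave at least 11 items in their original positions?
Exactly j fixed points: C(13,j)·!(13-j); sum over j ≥ 11 (derangement numbers via !m = (m-1)·(!(m-1) + !(m-2)): !0..!2 = 1, 0, 1). Σ_{j=11}^{13} C(13,j)·!(13-j) = C(13,11)·!2 + C(13,12)·!1 + C(13,13)·!0 = 78·1 + 13·0 + 1·1 = 79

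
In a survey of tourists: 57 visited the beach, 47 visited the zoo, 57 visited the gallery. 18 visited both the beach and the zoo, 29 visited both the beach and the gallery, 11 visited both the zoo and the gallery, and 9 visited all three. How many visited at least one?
|A∪B∪C| = 57+47+57-18-29-11+9 = 112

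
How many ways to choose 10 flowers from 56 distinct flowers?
C(56,10) = 56!/(10!×46!) = 35607051480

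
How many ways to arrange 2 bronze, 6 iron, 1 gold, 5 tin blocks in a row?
14! / (2! × 6! × 1! × 5!) = 504504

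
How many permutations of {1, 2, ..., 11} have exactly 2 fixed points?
Choose the 2 fixed points C(11,2) = 55, derange the rest: !9 = Σ_{j=0}^{9} (-1)^j·9!/j! = 362880 - 362880 + 181440 - 60480 + 15120 - 3024 + 504 - 72 + 9 - 1 = 133496. Product = 55 × 133496 = 7342280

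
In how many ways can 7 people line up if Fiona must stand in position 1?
Fix one position: (7-1)! = 720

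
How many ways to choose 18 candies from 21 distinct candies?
C(21,18) = 21!/(18!×3!) = 1330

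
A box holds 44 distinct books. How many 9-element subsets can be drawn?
C(44,9) = 44!/(9!×35!) = 708930508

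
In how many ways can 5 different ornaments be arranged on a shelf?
5! = 120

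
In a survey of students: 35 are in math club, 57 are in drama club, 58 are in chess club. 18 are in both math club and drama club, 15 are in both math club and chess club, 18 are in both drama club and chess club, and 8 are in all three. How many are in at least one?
|A∪B∪C| = 35+57+58-18-15-18+8 = 107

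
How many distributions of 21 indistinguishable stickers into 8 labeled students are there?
C(21+8-1, 8-1) = C(28, 7) = 1184040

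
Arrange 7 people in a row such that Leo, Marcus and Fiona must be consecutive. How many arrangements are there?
Treat the 3 as one block: (7-3+1)! × 3! = 120 × 6 = 720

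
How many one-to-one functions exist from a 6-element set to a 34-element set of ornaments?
P(34,6) = 34!/(34-6)! = 968330880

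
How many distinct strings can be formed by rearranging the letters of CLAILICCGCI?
11! / (3! × 1! × 4! × 1! × 2!) = 138600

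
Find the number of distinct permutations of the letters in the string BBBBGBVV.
8! / (5! × 1! × 2!) = 168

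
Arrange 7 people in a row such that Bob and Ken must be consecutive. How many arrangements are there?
Treat the 2 as one block: (7-2+1)! × 2! = 720 × 2 = 1440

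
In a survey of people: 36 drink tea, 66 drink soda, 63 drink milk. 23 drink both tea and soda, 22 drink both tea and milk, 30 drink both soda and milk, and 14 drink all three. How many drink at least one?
|A∪B∪C| = 36+66+63-23-22-30+14 = 104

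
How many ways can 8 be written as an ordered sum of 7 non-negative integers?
C(8+7-1, 7-1) = C(14, 6) = 3003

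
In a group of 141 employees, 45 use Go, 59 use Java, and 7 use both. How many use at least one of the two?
|A∪B| = |A| + |B| - |A∩B| = 45 + 59 - 7 = 97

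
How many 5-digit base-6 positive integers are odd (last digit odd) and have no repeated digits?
Last∈{1,3,5}. Last=0: 0. Last nonzero: 3×4×P(4,3) = 288. Total = 288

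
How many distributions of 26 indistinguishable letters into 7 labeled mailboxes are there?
C(26+7-1, 7-1) = C(32, 6) = 906192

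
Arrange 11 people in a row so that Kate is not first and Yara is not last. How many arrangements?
By inclusion-exclusion: 11! - 2×(11-1)! + (11-2)! = 39916800 - 7257600 + 362880 = 33022080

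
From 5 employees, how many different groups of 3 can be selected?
C(5,3) = 5!/(3!×2!) = 10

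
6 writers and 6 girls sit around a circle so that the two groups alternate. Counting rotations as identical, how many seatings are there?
Fix one of the writers: (6-1)! ways for the remaining writers, × 6! ways for the girls = 120 × 720 = 86400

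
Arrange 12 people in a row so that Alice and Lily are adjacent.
Treat as block: (12-1)! × 2! = 39916800 × 2 = 79833600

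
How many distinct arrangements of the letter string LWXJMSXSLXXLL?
13! / (1! × 1! × 4! × 2! × 4! × 1!) = 5405400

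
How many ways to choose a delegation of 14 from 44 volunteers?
C(44,14) = 44!/(14!×30!) = 114955808528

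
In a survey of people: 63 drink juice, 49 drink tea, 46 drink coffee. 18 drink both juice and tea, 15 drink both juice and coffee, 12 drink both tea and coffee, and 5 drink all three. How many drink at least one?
|A∪B∪C| = 63+49+46-18-15-12+5 = 118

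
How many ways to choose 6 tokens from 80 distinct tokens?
C(80,6) = 80!/(6!×74!) = 300500200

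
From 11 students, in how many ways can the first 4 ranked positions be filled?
P(11,4) = 11!/(11-4)! = 7920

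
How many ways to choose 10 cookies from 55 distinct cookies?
C(55,10) = 55!/(10!×45!) = 29248649430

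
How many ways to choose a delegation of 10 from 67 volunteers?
C(67,10) = 67!/(10!×57!) = 247994680648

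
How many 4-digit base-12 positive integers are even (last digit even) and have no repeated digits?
Last∈{0,2,4,6,8,10}. Last=0: 990. Last nonzero: 5×10×P(10,2) = 4500. Total = 5490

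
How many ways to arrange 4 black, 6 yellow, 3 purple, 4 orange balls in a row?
17! / (4! × 6! × 3! × 4!) = 142942800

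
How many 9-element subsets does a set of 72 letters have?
C(72,9) = 72!/(9!×63!) = 85113005120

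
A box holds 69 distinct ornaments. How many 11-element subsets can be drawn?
C(69,11) = 69!/(11!×58!) = 1823810410032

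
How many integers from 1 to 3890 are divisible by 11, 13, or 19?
⌊3890/11⌋+⌊3890/13⌋+⌊3890/19⌋ - ⌊3890/143⌋-⌊3890/209⌋-⌊3890/247⌋ + ⌊3890/2717⌋ = 353+299+204 - 27-18-15 + 1 = 797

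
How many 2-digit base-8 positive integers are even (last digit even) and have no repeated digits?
Last∈{0,2,4,6}. Last=0: 7. Last nonzero: 3×6×P(6,0) = 18. Total = 25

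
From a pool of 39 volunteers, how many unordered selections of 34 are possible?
C(39,34) = 39!/(34!×5!) = 575757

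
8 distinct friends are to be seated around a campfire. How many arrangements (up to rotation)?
Circular: fix one position, arrange the rest. (8-1)! = 5040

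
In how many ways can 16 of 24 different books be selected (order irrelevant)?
C(24,16) = 24!/(16!×8!) = 735471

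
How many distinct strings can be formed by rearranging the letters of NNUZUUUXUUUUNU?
14! / (9! × 3! × 1! × 1!) = 40040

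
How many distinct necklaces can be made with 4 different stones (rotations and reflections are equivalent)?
(4-1)!/2 = 6/2 = 3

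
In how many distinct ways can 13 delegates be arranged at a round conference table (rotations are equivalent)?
Circular: fix one position, arrange the rest. (13-1)! = 479001600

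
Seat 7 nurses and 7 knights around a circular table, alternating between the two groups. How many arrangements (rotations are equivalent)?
Fix one of the nurses: (7-1)! ways for the remaining nurses, × 7! ways for the knights = 720 × 5040 = 3628800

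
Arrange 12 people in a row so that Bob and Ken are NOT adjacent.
Total - adjacent = 12! - (12-1)!×2 = 479001600 - 79833600 = 399168000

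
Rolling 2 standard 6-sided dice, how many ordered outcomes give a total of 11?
Coefficient of x^11 in (x + x² + ... + x^6)^2. By inclusion-exclusion on dice exceeding 6: Σ_j (-1)^j C(2,j)·C(11-1-6j, 1) = C(2,0)·C(10,1) - C(2,1)·C(4,1) = 1·10 - 2·4 = 2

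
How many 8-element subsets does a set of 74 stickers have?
C(74,8) = 74!/(8!×66!) = 15071474661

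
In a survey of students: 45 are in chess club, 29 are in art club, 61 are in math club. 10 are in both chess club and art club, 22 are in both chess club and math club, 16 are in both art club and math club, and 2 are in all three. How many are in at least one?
|A∪B∪C| = 45+29+61-10-22-16+2 = 89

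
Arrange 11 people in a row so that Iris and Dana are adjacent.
Treat as block: (11-1)! × 2! = 3628800 × 2 = 7257600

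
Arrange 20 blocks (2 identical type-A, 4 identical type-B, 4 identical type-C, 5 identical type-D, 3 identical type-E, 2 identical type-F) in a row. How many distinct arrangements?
20! / (2! × 4! × 4! × 5! × 3! × 2!) = 1466593128000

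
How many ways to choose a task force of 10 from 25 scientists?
C(25,10) = 25!/(10!×15!) = 3268760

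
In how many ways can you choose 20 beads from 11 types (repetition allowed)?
C(20+11-1, 11-1) = C(30, 10) = 30045015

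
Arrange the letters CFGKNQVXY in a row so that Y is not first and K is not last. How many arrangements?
By inclusion-exclusion: 9! - 2×(9-1)! + (9-2)! = 362880 - 80640 + 5040 = 287280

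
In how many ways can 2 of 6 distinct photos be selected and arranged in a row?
P(6,2) = 6!/(6-2)! = 30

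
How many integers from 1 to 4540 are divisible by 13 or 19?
⌊4540/13⌋ + ⌊4540/19⌋ - ⌊4540/247⌋ = 349 + 238 - 18 = 569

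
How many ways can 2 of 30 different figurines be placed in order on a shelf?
P(30,2) = 30!/(30-2)! = 870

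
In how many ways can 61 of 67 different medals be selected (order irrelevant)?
C(67,61) = 67!/(61!×6!) = 99795696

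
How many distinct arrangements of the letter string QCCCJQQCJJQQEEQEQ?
17! / (7! × 4! × 3! × 3!) = 81681600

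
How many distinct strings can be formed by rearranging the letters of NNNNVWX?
7! / (4! × 1! × 1! × 1!) = 210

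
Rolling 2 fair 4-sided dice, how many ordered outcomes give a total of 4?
Coefficient of x^4 in (x + x² + ... + x^4)^2. By inclusion-exclusion on dice exceeding 4: Σ_j (-1)^j C(2,j)·C(4-1-4j, 1) = C(2,0)·C(3,1) = 1·3 = 3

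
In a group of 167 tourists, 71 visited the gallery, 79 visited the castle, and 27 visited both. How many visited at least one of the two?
|A∪B| = |A| + |B| - |A∩B| = 71 + 79 - 27 = 123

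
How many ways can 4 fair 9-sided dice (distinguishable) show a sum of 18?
Coefficient of x^18 in (x + x² + ... + x^9)^4. By inclusion-exclusion on dice exceeding 9: Σ_j (-1)^j C(4,j)·C(18-1-9j, 3) = C(4,0)·C(17,3) - C(4,1)·C(8,3) = 1·680 - 4·56 = 456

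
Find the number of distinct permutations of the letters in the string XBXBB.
5! / (3! × 2!) = 10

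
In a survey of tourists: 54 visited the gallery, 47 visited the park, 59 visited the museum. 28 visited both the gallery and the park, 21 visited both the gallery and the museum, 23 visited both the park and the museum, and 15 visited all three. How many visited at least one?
|A∪B∪C| = 54+47+59-28-21-23+15 = 103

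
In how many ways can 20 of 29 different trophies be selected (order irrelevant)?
C(29,20) = 29!/(20!×9!) = 10015005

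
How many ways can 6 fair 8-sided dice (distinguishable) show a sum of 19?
Coefficient of x^19 in (x + x² + ... + x^8)^6. By inclusion-exclusion on dice exceeding 8: Σ_j (-1)^j C(6,j)·C(19-1-8j, 5) = C(6,0)·C(18,5) - C(6,1)·C(10,5) = 1·8568 - 6·252 = 7056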